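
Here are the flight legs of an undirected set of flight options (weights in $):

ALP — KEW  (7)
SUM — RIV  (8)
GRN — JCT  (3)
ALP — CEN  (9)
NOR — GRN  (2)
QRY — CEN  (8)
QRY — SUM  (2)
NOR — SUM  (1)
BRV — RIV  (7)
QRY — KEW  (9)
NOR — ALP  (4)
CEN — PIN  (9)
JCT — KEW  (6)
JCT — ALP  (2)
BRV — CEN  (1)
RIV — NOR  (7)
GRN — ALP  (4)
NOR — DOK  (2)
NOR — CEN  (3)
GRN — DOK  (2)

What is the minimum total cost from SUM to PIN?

$13

Candidate routes:
SUM - NOR - CEN - PIN: 1+3+9 = 13
SUM - QRY - CEN - PIN: 2+8+9 = 19
Cheapest is SUM - NOR - CEN - PIN at $13.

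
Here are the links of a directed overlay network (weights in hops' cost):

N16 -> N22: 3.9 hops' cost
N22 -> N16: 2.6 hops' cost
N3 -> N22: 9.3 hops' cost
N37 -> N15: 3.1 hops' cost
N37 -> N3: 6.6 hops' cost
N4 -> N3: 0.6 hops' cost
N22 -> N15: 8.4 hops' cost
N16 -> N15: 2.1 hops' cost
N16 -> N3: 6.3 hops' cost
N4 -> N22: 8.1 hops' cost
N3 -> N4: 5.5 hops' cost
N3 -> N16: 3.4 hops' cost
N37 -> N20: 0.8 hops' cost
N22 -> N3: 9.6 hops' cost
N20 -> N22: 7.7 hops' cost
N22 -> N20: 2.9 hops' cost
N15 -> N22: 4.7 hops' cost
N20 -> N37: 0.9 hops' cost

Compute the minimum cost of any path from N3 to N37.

11.1 hops' cost

Enumerating some paths:
N3–N16–N22–N20–N37: 3.4+3.9+2.9+0.9 = 11.1
N3–N16–N15–N22–N20–N37: 3.4+2.1+4.7+2.9+0.9 = 14
N3–N4–N22–N20–N37: 5.5+8.1+2.9+0.9 = 17.4
N3–N22–N20–N37: 9.3+2.9+0.9 = 13.1
The minimum is 11.1 hops' cost via N3–N16–N22–N20–N37.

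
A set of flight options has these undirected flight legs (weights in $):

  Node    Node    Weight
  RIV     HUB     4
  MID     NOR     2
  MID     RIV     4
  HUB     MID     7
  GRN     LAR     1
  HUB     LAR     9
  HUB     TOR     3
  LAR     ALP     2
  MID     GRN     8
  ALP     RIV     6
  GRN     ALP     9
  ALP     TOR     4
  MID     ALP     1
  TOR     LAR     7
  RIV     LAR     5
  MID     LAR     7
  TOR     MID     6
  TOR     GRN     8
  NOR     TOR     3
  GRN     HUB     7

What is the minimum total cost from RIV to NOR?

Enumerating some paths:
RIV - MID - NOR: 4+2 = 6
RIV - HUB - TOR - NOR: 4+3+3 = 10
RIV - ALP - MID - NOR: 6+1+2 = 9
The minimum is $6 via RIV - MID - NOR.

$6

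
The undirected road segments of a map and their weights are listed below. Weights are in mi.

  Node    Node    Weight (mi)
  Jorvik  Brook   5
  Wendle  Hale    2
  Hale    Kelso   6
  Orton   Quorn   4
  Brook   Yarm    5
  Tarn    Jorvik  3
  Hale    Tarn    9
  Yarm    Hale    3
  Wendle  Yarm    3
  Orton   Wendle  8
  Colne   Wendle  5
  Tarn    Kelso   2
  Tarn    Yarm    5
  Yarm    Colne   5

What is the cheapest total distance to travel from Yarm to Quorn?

15 mi

Candidate routes:
Yarm - Hale - Wendle - Orton - Quorn: 3+2+8+4 = 17
Yarm - Colne - Wendle - Orton - Quorn: 5+5+8+4 = 22
Yarm - Wendle - Orton - Quorn: 3+8+4 = 15
Yarm - Tarn - Kelso - Hale - Wendle - Orton - Quorn: 5+2+6+2+8+4 = 27
Cheapest is Yarm - Wendle - Orton - Quorn at 15 mi.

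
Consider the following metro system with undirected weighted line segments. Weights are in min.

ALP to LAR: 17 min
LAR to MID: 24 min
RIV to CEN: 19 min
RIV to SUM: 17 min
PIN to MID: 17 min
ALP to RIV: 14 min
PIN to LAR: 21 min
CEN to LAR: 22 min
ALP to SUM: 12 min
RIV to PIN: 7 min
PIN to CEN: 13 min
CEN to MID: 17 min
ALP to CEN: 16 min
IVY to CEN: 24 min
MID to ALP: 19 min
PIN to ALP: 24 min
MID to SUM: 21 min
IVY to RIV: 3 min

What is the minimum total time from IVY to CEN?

22 min

Running Dijkstra from IVY:
IVY: 0
RIV: 3  (via IVY)
PIN: 10  (via RIV)
ALP: 17  (via RIV)
SUM: 20  (via RIV)
CEN: 22  (via RIV)
Shortest route: IVY–RIV–CEN = 22 min.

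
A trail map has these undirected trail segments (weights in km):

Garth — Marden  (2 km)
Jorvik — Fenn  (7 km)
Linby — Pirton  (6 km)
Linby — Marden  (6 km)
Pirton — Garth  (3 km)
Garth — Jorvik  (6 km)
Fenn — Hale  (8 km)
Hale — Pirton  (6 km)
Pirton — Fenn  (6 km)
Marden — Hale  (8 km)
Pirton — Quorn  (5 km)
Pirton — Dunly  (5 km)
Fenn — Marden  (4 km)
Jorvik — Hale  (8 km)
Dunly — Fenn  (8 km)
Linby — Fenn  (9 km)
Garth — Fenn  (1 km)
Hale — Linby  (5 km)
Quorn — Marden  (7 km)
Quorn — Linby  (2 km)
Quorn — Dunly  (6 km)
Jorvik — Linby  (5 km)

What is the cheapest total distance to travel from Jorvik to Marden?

8 km

Compare a few routes:
Jorvik - Garth - Marden: 6+2 = 8
Jorvik - Fenn - Garth - Marden: 7+1+2 = 10
Cheapest is Jorvik - Garth - Marden at 8 km.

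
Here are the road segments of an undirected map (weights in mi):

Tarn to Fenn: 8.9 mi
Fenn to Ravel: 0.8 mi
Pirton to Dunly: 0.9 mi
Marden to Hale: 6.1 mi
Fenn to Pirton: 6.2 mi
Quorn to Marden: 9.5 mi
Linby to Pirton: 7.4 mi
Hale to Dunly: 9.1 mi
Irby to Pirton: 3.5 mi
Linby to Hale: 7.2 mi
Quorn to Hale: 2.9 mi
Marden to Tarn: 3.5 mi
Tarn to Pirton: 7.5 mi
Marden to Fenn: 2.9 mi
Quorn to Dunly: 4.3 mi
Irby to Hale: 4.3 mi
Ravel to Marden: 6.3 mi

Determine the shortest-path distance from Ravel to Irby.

Enumerating some paths:
Ravel → Marden → Hale → Irby: 6.3+6.1+4.3 = 16.7
Ravel → Fenn → Marden → Hale → Irby: 0.8+2.9+6.1+4.3 = 14.1
Ravel → Fenn → Pirton → Irby: 0.8+6.2+3.5 = 10.5
The minimum is 10.5 mi via Ravel → Fenn → Pirton → Irby.

10.5 mi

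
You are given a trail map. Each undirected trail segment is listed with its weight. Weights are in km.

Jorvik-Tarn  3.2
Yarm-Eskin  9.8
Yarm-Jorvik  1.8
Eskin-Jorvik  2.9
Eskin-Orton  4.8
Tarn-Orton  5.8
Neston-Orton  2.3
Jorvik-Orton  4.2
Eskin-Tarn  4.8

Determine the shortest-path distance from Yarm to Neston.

8.3 km

Running Dijkstra from Yarm:
Yarm: 0
Jorvik: 1.8  (via Yarm)
Eskin: 4.7  (via Jorvik)
Tarn: 5  (via Jorvik)
Orton: 6  (via Jorvik)
Neston: 8.3  (via Orton)
Shortest route: Yarm–Jorvik–Orton–Neston = 8.3 km.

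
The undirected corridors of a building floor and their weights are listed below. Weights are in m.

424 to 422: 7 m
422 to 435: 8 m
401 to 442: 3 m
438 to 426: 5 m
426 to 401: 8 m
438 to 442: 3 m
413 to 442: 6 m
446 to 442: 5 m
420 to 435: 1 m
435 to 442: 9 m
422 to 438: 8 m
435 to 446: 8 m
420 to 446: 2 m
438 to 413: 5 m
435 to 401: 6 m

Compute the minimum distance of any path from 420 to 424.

16 m

Running Dijkstra from 420:
420: 0
435: 1  (via 420)
446: 2  (via 420)
401: 7  (via 435)
442: 7  (via 446)
422: 9  (via 435)
438: 10  (via 442)
413: 13  (via 442)
426: 15  (via 401)
424: 16  (via 422)
Shortest route: 420–435–422–424 = 16 m.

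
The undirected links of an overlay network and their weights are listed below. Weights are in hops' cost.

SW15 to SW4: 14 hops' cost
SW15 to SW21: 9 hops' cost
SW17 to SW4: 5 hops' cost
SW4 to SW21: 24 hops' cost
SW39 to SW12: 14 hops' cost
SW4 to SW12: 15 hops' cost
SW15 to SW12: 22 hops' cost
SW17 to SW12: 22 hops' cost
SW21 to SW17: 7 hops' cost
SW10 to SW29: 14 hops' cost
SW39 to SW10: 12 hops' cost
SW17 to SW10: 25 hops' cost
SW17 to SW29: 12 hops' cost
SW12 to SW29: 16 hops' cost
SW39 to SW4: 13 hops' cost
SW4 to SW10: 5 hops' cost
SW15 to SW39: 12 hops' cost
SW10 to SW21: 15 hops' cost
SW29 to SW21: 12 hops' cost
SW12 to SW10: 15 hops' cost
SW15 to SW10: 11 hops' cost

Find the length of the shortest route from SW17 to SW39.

18 hops' cost

Shortest distances from SW17:
SW17: 0
SW4: 5  (via SW17)
SW21: 7  (via SW17)
SW10: 10  (via SW4)
SW29: 12  (via SW17)
SW15: 16  (via SW21)
SW39: 18  (via SW4)
Shortest route: SW17–SW4–SW39 = 18 hops' cost.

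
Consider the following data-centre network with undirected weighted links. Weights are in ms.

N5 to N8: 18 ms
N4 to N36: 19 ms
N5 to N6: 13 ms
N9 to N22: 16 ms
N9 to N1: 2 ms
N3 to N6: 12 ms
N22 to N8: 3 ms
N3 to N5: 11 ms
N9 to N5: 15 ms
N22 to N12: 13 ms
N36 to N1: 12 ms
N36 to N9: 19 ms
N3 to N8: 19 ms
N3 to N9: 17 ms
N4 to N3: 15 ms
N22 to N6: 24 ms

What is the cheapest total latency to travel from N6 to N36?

42 ms

Enumerating some paths:
N6–N3–N4–N36: 12+15+19 = 46
N6–N5–N9–N1–N36: 13+15+2+12 = 42
N6–N3–N9–N1–N36: 12+17+2+12 = 43
N6–N5–N9–N36: 13+15+19 = 47
Cheapest is N6–N5–N9–N1–N36 at 42 ms.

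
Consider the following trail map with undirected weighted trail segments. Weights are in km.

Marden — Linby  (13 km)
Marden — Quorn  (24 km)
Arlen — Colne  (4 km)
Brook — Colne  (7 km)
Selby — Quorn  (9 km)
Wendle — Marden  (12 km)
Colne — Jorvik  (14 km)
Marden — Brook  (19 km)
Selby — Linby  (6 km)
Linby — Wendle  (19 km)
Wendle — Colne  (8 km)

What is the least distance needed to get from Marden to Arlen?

24 km

Compare a few routes:
Marden - Linby - Wendle - Colne - Arlen: 13+19+8+4 = 44
Marden - Brook - Colne - Arlen: 19+7+4 = 30
Marden - Wendle - Colne - Arlen: 12+8+4 = 24
Cheapest is Marden - Wendle - Colne - Arlen at 24 km.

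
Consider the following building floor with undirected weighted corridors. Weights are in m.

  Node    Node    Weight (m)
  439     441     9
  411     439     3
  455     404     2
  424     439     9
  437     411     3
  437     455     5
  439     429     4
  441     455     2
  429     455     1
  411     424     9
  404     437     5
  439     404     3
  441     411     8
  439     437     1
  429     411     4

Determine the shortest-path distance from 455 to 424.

Enumerating some paths:
455 - 429 - 411 - 424: 1+4+9 = 14
455 - 429 - 439 - 411 - 424: 1+4+3+9 = 17
455 - 429 - 411 - 439 - 424: 1+4+3+9 = 17
455 - 437 - 439 - 424: 5+1+9 = 15
Cheapest is 455 - 429 - 411 - 424 at 14 m.

14 m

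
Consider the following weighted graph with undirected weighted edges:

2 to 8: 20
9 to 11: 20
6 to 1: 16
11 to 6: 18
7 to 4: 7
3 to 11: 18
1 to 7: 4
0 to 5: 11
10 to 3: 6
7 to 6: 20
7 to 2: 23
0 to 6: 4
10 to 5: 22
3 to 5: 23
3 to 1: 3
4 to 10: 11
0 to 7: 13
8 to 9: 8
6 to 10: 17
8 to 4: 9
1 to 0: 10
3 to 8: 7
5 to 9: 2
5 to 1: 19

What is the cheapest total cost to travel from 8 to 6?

24

Enumerating some paths:
8 → 9 → 5 → 0 → 6: 8+2+11+4 = 25
8 → 3 → 1 → 6: 7+3+16 = 26
8 → 3 → 1 → 0 → 6: 7+3+10+4 = 24
The minimum is 24 via 8 → 3 → 1 → 0 → 6.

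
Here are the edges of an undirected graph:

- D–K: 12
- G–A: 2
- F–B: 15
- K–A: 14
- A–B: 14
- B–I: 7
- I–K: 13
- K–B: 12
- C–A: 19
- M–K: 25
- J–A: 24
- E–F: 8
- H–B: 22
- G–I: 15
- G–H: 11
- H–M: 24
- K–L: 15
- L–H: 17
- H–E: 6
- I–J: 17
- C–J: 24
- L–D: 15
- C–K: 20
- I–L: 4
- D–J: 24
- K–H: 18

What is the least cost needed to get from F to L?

26

Settle nodes by increasing distance from F:
F: 0
E: 8  (via F)
H: 14  (via E)
B: 15  (via F)
I: 22  (via B)
G: 25  (via H)
L: 26  (via I)
Shortest route: F → B → I → L = 26.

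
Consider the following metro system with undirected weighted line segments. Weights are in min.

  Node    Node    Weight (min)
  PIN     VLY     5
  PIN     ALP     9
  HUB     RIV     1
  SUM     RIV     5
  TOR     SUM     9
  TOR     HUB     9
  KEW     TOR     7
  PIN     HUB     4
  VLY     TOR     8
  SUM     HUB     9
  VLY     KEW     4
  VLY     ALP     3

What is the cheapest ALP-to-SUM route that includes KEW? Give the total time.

Shortest ALP→KEW: ALP → VLY → KEW = 7
Best KEW to SUM: KEW → TOR → SUM costing 16
Total via KEW: 7 + 16 = 23 min.

23 min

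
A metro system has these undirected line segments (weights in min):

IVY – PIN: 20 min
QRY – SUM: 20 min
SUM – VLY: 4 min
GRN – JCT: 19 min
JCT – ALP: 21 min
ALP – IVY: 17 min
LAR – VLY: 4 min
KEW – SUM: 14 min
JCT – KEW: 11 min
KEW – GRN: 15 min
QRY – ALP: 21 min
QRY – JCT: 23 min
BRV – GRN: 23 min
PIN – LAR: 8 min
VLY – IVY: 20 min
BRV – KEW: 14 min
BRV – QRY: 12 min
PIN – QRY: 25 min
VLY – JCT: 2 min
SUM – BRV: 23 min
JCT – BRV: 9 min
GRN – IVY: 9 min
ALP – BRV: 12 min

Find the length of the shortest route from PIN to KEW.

Compare a few routes:
PIN - LAR - VLY - SUM - KEW: 8+4+4+14 = 30
PIN - LAR - VLY - JCT - BRV - KEW: 8+4+2+9+14 = 37
PIN - LAR - VLY - JCT - KEW: 8+4+2+11 = 25
The minimum is 25 min via PIN - LAR - VLY - JCT - KEW.

25 min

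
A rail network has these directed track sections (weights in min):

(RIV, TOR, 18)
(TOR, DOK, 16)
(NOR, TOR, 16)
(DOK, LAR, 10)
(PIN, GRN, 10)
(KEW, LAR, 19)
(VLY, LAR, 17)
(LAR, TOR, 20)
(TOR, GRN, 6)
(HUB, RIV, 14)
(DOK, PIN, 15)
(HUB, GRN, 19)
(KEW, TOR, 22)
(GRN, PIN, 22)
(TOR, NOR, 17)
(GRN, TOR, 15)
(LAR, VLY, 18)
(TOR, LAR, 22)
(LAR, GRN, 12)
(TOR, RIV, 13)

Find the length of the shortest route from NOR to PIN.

44 min

Enumerating some paths:
NOR → TOR → GRN → PIN: 16+6+22 = 44
NOR → TOR → DOK → PIN: 16+16+15 = 47
The minimum is 44 min via NOR → TOR → GRN → PIN.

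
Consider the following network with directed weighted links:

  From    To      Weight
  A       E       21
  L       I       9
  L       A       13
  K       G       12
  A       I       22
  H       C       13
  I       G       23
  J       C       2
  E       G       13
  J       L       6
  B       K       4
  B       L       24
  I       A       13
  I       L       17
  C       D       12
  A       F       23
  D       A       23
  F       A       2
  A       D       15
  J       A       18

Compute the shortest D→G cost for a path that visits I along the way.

Shortest D→I: D → A → I = 45
Best I to G: I → G costing 23
Total via I: 45 + 23 = 68.

68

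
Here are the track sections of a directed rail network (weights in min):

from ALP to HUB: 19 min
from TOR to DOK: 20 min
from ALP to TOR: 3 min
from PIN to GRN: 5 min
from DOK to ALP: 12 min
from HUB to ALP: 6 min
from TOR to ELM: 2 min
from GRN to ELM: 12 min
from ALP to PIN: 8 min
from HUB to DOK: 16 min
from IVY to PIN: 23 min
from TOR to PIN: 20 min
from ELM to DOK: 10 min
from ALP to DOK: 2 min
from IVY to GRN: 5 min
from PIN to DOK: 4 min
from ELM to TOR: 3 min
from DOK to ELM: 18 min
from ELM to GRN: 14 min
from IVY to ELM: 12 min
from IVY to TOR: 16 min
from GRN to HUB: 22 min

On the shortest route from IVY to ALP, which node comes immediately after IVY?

GRN

Enumerating some paths:
IVY–PIN–DOK–ALP: 23+4+12 = 39
IVY–GRN–HUB–ALP: 5+22+6 = 33
IVY–GRN–ELM–DOK–ALP: 5+12+10+12 = 39
IVY–ELM–DOK–ALP: 12+10+12 = 34
Cheapest is IVY–GRN–HUB–ALP at 33 min.
So from IVY the first move is to GRN.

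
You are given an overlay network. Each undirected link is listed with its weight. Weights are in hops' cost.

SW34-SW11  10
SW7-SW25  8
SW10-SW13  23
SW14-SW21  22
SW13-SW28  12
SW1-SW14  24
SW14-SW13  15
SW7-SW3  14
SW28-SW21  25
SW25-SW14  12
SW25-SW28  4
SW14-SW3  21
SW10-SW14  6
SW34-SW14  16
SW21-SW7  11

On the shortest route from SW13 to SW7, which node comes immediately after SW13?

SW28

Candidate routes:
SW13 → SW28 → SW25 → SW7: 12+4+8 = 24
SW13 → SW14 → SW25 → SW7: 15+12+8 = 35
The minimum is 24 hops' cost via SW13 → SW28 → SW25 → SW7.
So from SW13 the first move is to SW28.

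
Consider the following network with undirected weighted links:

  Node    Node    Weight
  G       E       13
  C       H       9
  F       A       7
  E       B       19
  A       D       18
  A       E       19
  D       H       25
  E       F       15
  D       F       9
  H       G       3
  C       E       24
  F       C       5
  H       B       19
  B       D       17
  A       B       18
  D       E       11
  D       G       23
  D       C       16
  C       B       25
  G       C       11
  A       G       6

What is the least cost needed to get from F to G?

13

Shortest distances from F:
F: 0
C: 5  (via F)
A: 7  (via F)
D: 9  (via F)
G: 13  (via A)
Shortest route: F → A → G = 13.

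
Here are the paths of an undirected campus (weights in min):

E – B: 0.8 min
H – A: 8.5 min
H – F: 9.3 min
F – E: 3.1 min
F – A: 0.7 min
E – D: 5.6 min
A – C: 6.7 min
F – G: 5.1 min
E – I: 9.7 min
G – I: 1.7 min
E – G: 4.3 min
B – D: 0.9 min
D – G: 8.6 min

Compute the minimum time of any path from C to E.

Settle nodes by increasing distance from C:
C: 0
A: 6.7  (via C)
F: 7.4  (via A)
E: 10.5  (via F)
Shortest route: C → A → F → E = 10.5 min.

10.5 min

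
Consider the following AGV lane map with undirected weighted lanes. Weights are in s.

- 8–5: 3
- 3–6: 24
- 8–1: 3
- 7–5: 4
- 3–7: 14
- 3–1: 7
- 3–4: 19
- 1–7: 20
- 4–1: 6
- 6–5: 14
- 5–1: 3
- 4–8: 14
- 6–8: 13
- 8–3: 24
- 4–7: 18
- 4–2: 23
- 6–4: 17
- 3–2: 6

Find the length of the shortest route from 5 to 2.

Settle nodes by increasing distance from 5:
5: 0
1: 3  (via 5)
8: 3  (via 5)
7: 4  (via 5)
4: 9  (via 1)
3: 10  (via 1)
6: 14  (via 5)
2: 16  (via 3)
Shortest route: 5–1–3–2 = 16 s.

16 s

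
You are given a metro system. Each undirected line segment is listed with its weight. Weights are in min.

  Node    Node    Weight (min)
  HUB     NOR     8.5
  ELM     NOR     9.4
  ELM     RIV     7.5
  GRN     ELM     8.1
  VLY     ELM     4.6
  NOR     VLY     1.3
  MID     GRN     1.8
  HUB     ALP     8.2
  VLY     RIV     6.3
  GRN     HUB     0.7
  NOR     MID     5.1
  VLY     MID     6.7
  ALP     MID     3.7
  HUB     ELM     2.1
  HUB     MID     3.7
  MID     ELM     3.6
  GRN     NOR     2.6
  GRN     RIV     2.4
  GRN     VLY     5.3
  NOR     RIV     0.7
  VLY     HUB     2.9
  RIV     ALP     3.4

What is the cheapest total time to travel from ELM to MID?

3.6 min

Candidate routes:
ELM → HUB → GRN → MID: 2.1+0.7+1.8 = 4.6
ELM → MID: 3.6 = 3.6
Cheapest is ELM → MID at 3.6 min.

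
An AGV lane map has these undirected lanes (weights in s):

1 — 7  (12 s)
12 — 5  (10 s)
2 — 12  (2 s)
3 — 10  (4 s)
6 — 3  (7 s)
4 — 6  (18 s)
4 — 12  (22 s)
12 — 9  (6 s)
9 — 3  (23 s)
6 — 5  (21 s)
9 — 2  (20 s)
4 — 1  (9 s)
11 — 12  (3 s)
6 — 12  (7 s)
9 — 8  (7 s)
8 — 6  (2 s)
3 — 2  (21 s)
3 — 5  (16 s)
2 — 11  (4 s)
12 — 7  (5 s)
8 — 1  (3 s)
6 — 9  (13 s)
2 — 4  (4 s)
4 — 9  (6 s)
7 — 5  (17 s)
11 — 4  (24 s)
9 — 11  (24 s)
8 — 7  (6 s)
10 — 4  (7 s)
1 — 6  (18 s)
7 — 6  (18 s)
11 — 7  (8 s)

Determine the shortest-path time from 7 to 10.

18 s

Running Dijkstra from 7:
7: 0
12: 5  (via 7)
8: 6  (via 7)
2: 7  (via 12)
6: 8  (via 8)
11: 8  (via 7)
1: 9  (via 8)
4: 11  (via 2)
9: 11  (via 12)
3: 15  (via 6)
5: 15  (via 12)
10: 18  (via 4)
Shortest route: 7 → 12 → 2 → 4 → 10 = 18 s.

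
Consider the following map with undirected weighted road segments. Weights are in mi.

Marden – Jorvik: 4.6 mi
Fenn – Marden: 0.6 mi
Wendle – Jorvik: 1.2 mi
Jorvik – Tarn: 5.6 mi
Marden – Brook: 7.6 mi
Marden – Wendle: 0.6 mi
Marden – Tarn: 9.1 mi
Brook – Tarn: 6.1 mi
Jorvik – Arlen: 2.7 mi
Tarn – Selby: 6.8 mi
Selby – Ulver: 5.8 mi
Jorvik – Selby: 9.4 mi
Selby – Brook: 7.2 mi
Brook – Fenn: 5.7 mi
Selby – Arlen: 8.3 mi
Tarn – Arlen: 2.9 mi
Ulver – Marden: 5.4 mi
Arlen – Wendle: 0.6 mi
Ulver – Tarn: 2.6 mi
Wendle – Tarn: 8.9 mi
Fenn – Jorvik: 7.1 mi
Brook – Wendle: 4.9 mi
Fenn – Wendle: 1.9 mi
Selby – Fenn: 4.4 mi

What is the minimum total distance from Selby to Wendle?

5.6 mi

Candidate routes:
Selby → Arlen → Wendle: 8.3+0.6 = 8.9
Selby → Fenn → Wendle: 4.4+1.9 = 6.3
Selby → Fenn → Marden → Wendle: 4.4+0.6+0.6 = 5.6
Cheapest is Selby → Fenn → Marden → Wendle at 5.6 mi.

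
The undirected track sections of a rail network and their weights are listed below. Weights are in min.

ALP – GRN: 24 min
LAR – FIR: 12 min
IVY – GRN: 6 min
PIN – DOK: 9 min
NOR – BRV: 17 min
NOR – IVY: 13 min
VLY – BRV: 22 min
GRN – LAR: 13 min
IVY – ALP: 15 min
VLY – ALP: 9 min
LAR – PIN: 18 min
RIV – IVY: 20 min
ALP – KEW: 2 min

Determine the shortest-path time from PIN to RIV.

Compare a few routes:
PIN → LAR → GRN → ALP → VLY → BRV → NOR → IVY → RIV: 18+13+24+9+22+17+13+20 = 136
PIN → LAR → GRN → ALP → IVY → RIV: 18+13+24+15+20 = 90
PIN → LAR → GRN → IVY → RIV: 18+13+6+20 = 57
Cheapest is PIN → LAR → GRN → IVY → RIV at 57 min.

57 min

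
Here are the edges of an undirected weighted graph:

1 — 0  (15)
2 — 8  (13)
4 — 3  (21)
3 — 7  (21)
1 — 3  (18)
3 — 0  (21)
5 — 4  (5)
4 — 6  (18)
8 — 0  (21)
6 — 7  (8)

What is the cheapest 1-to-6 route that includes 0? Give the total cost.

Best 1 to 0: 1 → 0 costing 15
Shortest 0→6: 0 → 3 → 7 → 6 = 50
Total via 0: 15 + 50 = 65.

65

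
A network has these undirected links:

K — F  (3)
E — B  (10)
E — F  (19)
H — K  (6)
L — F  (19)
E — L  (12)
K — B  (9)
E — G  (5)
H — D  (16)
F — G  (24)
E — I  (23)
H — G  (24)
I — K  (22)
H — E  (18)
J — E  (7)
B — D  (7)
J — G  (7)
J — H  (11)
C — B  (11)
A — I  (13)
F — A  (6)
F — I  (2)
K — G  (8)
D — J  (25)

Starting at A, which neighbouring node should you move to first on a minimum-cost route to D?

F

Enumerating some paths:
A–F–K–B–D: 6+3+9+7 = 25
A–F–K–H–D: 6+3+6+16 = 31
The minimum is 25 via A–F–K–B–D.
So from A the first move is to F.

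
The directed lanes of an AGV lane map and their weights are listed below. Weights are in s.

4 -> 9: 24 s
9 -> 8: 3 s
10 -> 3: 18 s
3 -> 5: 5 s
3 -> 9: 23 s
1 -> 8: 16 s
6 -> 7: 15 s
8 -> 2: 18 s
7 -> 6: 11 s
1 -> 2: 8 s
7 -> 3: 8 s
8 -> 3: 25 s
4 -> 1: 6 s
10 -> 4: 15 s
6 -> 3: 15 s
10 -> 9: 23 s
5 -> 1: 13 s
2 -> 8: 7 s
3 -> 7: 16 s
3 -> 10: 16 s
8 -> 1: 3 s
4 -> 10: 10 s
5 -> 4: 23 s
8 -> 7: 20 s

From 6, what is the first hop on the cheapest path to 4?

3

Enumerating some paths:
6 - 3 - 10 - 4: 15+16+15 = 46
6 - 3 - 5 - 4: 15+5+23 = 43
6 - 7 - 3 - 5 - 4: 15+8+5+23 = 51
Cheapest is 6 - 3 - 5 - 4 at 43 s.
So from 6 the first move is to 3.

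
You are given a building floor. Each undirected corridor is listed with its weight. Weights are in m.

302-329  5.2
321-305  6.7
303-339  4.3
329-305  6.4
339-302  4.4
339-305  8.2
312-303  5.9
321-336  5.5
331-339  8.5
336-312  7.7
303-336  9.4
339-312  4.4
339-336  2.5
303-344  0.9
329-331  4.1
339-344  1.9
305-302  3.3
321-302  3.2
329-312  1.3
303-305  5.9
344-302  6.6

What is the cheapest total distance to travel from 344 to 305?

Compare a few routes:
344 - 339 - 302 - 305: 1.9+4.4+3.3 = 9.6
344 - 303 - 305: 0.9+5.9 = 6.8
Cheapest is 344 - 303 - 305 at 6.8 m.

6.8 m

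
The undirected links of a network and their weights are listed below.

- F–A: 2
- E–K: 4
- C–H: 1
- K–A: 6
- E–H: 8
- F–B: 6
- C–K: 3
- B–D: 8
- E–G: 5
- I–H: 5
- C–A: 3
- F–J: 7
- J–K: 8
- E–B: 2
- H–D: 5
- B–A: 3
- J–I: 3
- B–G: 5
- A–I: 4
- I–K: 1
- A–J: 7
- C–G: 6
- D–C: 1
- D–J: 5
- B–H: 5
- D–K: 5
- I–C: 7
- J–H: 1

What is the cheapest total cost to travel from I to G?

Compare a few routes:
I - K - E - B - G: 1+4+2+5 = 12
I - J - H - C - G: 3+1+1+6 = 11
I - H - C - G: 5+1+6 = 12
I - K - C - G: 1+3+6 = 10
Cheapest is I - K - C - G at 10.

10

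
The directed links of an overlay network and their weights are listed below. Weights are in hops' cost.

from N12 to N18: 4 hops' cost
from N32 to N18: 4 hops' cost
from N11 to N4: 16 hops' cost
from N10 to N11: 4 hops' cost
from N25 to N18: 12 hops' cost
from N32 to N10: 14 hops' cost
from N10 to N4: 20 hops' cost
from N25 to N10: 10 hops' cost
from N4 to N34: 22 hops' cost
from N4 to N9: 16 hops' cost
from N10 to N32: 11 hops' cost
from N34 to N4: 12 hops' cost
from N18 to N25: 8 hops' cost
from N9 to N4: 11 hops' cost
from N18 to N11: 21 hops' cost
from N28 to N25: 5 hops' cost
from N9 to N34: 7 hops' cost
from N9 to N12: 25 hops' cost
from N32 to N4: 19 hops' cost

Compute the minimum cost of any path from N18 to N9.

Shortest distances from N18:
N18: 0
N25: 8  (via N18)
N10: 18  (via N25)
N11: 21  (via N18)
N32: 29  (via N10)
N4: 37  (via N11)
N9: 53  (via N4)
Shortest route: N18 → N11 → N4 → N9 = 53 hops' cost.

53 hops' cost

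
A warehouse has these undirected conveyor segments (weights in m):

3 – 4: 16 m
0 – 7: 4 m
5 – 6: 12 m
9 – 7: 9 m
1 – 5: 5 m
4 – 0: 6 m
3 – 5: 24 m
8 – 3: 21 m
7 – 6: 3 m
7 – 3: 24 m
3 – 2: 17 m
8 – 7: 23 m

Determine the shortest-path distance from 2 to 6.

Compare a few routes:
2–3–4–0–7–6: 17+16+6+4+3 = 46
2–3–7–6: 17+24+3 = 44
The minimum is 44 m via 2–3–7–6.

44 m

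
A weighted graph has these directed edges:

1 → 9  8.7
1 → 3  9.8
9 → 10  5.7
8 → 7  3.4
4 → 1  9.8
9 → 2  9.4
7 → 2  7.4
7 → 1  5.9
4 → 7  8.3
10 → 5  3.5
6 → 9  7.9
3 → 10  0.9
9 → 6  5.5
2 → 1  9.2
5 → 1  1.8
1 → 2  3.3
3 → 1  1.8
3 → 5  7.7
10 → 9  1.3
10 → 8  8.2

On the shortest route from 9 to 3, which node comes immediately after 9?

Compare a few routes:
9 - 10 - 8 - 7 - 2 - 1 - 3: 5.7+8.2+3.4+7.4+9.2+9.8 = 43.7
9 - 2 - 1 - 3: 9.4+9.2+9.8 = 28.4
9 - 10 - 8 - 7 - 1 - 3: 5.7+8.2+3.4+5.9+9.8 = 33
9 - 10 - 5 - 1 - 3: 5.7+3.5+1.8+9.8 = 20.8
The minimum is 20.8 via 9 - 10 - 5 - 1 - 3.
So from 9 the first move is to 10.

10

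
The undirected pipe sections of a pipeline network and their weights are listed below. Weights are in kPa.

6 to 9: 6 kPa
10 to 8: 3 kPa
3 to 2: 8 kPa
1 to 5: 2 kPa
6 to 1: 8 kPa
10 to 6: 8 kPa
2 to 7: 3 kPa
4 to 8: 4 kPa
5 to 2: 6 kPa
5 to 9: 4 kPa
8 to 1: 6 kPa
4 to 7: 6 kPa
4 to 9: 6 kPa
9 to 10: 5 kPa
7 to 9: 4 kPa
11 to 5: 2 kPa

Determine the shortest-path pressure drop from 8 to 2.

Running Dijkstra from 8:
8: 0
10: 3  (via 8)
4: 4  (via 8)
1: 6  (via 8)
5: 8  (via 1)
9: 8  (via 10)
7: 10  (via 4)
11: 10  (via 5)
6: 11  (via 10)
2: 13  (via 7)
Shortest route: 8–4–7–2 = 13 kPa.

13 kPa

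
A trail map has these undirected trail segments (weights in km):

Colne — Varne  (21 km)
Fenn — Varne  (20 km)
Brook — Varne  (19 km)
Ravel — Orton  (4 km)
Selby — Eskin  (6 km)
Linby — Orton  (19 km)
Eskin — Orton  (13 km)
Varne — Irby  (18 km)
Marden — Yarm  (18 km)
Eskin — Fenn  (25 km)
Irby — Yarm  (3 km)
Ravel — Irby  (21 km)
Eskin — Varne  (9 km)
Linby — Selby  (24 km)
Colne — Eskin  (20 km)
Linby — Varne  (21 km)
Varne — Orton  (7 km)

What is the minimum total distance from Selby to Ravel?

23 km

Settle nodes by increasing distance from Selby:
Selby: 0
Eskin: 6  (via Selby)
Varne: 15  (via Eskin)
Orton: 19  (via Eskin)
Ravel: 23  (via Orton)
Shortest route: Selby–Eskin–Orton–Ravel = 23 km.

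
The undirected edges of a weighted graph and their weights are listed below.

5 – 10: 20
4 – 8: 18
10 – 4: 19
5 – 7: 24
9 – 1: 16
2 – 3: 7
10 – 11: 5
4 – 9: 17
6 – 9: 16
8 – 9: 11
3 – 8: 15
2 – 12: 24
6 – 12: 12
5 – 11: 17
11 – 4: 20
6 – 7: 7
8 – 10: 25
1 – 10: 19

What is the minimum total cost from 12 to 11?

Candidate routes:
12–6–7–5–10–11: 12+7+24+20+5 = 68
12–6–9–4–11: 12+16+17+20 = 65
12–6–9–1–10–11: 12+16+16+19+5 = 68
12–6–7–5–11: 12+7+24+17 = 60
Cheapest is 12–6–7–5–11 at 60.

60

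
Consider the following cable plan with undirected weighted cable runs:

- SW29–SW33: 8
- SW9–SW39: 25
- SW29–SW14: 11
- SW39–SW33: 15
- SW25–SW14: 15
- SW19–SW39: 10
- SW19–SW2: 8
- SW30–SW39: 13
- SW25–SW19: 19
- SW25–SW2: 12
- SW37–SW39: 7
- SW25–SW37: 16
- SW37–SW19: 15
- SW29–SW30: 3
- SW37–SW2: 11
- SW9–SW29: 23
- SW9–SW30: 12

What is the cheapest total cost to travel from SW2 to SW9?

43

Candidate routes:
SW2–SW19–SW37–SW39–SW30–SW9: 8+15+7+13+12 = 55
SW2–SW25–SW14–SW29–SW30–SW9: 12+15+11+3+12 = 53
SW2–SW19–SW39–SW9: 8+10+25 = 43
SW2–SW19–SW37–SW39–SW9: 8+15+7+25 = 55
Cheapest is SW2–SW19–SW39–SW9 at 43.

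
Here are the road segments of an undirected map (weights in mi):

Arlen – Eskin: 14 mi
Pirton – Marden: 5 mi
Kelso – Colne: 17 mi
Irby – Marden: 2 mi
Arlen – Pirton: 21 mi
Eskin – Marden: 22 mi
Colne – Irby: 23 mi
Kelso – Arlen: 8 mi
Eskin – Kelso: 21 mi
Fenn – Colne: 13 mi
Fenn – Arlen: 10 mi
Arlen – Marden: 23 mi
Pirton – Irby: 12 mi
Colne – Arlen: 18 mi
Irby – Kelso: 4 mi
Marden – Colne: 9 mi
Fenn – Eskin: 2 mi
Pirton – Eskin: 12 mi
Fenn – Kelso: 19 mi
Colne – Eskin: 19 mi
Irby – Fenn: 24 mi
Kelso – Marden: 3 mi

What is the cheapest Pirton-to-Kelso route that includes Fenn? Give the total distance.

Shortest Pirton→Fenn: Pirton–Eskin–Fenn = 14
Shortest Fenn→Kelso: Fenn–Arlen–Kelso = 18
Total via Fenn: 14 + 18 = 32 mi.

32 mi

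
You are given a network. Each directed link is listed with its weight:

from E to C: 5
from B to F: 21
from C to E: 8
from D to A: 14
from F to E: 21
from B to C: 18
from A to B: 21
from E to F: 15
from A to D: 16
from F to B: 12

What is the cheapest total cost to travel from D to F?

Candidate routes:
D → A → B → F: 14+21+21 = 56
D → A → B → C → E → F: 14+21+18+8+15 = 76
The minimum is 56 via D → A → B → F.

56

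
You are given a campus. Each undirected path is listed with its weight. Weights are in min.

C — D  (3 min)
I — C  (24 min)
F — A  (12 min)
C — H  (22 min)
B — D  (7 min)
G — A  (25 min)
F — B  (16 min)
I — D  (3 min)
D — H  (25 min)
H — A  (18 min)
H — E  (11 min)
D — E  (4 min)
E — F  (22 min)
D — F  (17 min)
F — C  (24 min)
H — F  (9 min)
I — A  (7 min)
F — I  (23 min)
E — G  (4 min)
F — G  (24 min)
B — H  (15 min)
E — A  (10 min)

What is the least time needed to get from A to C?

13 min

Compare a few routes:
A–I–C: 7+24 = 31
A–F–D–C: 12+17+3 = 32
A–E–D–C: 10+4+3 = 17
A–I–D–C: 7+3+3 = 13
Cheapest is A–I–D–C at 13 min.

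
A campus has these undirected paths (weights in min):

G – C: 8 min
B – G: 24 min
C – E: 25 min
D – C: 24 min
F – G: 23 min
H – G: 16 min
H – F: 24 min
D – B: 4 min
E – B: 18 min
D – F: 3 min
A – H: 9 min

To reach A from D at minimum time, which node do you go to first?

Compare a few routes:
D → F → H → A: 3+24+9 = 36
D → F → G → H → A: 3+23+16+9 = 51
Cheapest is D → F → H → A at 36 min.
So from D the first move is to F.

F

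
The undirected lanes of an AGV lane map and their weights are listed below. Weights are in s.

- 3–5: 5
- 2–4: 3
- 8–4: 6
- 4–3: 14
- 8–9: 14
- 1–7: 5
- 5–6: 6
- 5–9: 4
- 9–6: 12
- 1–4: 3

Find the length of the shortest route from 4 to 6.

Compare a few routes:
4 - 8 - 9 - 5 - 6: 6+14+4+6 = 30
4 - 3 - 5 - 9 - 6: 14+5+4+12 = 35
4 - 8 - 9 - 6: 6+14+12 = 32
4 - 3 - 5 - 6: 14+5+6 = 25
Cheapest is 4 - 3 - 5 - 6 at 25 s.

25 s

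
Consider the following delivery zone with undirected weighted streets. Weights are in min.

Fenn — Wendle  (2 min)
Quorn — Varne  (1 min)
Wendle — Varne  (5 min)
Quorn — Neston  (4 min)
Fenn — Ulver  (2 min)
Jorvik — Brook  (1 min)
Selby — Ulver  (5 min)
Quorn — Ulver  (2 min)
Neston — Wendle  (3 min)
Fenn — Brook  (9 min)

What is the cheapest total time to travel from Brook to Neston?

Running Dijkstra from Brook:
Brook: 0
Jorvik: 1  (via Brook)
Fenn: 9  (via Brook)
Ulver: 11  (via Fenn)
Wendle: 11  (via Fenn)
Quorn: 13  (via Ulver)
Neston: 14  (via Wendle)
Shortest route: Brook → Fenn → Wendle → Neston = 14 min.

14 min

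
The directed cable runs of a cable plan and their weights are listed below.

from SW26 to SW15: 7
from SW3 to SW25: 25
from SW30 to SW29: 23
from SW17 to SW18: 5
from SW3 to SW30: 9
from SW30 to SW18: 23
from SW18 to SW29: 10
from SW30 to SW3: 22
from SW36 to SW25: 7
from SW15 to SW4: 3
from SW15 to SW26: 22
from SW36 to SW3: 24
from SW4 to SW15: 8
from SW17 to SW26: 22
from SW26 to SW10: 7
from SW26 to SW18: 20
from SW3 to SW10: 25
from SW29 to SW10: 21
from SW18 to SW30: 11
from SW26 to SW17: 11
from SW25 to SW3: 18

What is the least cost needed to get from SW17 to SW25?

Compare a few routes:
SW17–SW18–SW30–SW3–SW25: 5+11+22+25 = 63
SW17–SW26–SW18–SW30–SW3–SW25: 22+20+11+22+25 = 100
Cheapest is SW17–SW18–SW30–SW3–SW25 at 63.

63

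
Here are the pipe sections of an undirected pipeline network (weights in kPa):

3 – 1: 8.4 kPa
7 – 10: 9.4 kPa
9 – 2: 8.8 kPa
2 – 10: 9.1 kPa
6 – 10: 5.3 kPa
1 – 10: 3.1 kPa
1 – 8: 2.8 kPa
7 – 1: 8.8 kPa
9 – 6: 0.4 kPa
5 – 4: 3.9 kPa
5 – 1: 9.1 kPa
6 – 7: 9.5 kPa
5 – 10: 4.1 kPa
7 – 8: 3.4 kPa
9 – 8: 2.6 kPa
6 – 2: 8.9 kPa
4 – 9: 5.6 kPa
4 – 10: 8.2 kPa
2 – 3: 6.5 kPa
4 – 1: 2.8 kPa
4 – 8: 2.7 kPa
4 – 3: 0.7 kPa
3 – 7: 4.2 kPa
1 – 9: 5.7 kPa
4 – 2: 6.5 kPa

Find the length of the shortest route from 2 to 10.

Settle nodes by increasing distance from 2:
2: 0
3: 6.5  (via 2)
4: 6.5  (via 2)
9: 8.8  (via 2)
6: 8.9  (via 2)
10: 9.1  (via 2)
Shortest route: 2–10 = 9.1 kPa.

9.1 kPa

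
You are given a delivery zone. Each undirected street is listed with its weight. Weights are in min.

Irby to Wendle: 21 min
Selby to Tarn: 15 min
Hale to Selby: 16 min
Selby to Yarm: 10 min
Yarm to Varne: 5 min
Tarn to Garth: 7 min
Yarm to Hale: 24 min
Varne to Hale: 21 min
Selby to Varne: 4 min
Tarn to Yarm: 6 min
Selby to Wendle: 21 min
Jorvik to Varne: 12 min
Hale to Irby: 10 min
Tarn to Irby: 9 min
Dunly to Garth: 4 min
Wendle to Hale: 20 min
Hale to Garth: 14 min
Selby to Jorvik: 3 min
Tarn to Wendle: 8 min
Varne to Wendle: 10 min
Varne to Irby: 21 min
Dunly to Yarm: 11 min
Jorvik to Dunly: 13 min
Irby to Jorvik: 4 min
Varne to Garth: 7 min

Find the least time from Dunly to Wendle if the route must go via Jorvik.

30 min

Best Dunly to Jorvik: Dunly–Jorvik costing 13
Best Jorvik to Wendle: Jorvik–Selby–Varne–Wendle costing 17
Total via Jorvik: 13 + 17 = 30 min.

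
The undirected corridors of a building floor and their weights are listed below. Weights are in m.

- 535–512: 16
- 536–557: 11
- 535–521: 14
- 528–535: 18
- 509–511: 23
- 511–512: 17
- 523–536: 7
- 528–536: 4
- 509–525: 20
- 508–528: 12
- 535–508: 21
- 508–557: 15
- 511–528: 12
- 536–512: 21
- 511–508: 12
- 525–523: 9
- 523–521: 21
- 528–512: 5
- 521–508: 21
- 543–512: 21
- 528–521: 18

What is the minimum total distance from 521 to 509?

50 m

Enumerating some paths:
521 - 528 - 536 - 523 - 525 - 509: 18+4+7+9+20 = 58
521 - 508 - 511 - 509: 21+12+23 = 56
521 - 523 - 525 - 509: 21+9+20 = 50
521 - 528 - 511 - 509: 18+12+23 = 53
The minimum is 50 m via 521 - 523 - 525 - 509.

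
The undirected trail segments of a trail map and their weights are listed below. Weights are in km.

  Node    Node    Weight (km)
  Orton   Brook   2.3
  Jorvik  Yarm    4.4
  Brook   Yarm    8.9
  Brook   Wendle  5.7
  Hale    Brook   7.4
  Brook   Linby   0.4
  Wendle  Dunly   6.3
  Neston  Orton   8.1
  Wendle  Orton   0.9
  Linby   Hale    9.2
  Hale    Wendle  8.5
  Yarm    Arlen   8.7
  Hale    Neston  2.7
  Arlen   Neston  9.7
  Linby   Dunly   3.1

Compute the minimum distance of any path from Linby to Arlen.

Compare a few routes:
Linby–Hale–Neston–Arlen: 9.2+2.7+9.7 = 21.6
Linby–Brook–Orton–Neston–Arlen: 0.4+2.3+8.1+9.7 = 20.5
Linby–Brook–Hale–Neston–Arlen: 0.4+7.4+2.7+9.7 = 20.2
Linby–Brook–Yarm–Arlen: 0.4+8.9+8.7 = 18
The minimum is 18 km via Linby–Brook–Yarm–Arlen.

18 km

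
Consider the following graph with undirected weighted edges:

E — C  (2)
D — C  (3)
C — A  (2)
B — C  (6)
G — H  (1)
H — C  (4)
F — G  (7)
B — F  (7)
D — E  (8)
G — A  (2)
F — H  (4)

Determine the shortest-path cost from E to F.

10

Candidate routes:
E → C → H → F: 2+4+4 = 10
E → C → A → G → H → F: 2+2+2+1+4 = 11
E → C → A → G → F: 2+2+2+7 = 13
Cheapest is E → C → H → F at 10.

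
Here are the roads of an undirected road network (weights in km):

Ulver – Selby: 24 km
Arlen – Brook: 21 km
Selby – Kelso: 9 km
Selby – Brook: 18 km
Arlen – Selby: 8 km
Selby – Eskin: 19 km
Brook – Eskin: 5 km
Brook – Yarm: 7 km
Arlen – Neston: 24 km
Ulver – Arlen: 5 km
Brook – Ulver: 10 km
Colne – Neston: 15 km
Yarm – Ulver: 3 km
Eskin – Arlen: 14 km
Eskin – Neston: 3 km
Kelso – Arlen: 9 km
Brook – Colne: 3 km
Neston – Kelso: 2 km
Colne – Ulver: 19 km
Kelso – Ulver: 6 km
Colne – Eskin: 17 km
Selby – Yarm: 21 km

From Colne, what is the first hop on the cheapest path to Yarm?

Enumerating some paths:
Colne → Brook → Ulver → Yarm: 3+10+3 = 16
Colne → Brook → Yarm: 3+7 = 10
Colne → Ulver → Yarm: 19+3 = 22
The minimum is 10 km via Colne → Brook → Yarm.
So from Colne the first move is to Brook.

Brook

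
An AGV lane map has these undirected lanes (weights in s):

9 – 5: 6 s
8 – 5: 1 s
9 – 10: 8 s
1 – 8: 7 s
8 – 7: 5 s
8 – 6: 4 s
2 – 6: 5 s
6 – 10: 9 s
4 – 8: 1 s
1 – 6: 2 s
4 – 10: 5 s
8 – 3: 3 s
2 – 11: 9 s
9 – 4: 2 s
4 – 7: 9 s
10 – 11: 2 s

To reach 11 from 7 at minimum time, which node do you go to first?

8

Compare a few routes:
7 → 8 → 4 → 9 → 10 → 11: 5+1+2+8+2 = 18
7 → 4 → 10 → 11: 9+5+2 = 16
7 → 8 → 6 → 10 → 11: 5+4+9+2 = 20
7 → 8 → 4 → 10 → 11: 5+1+5+2 = 13
The minimum is 13 s via 7 → 8 → 4 → 10 → 11.
So from 7 the first move is to 8.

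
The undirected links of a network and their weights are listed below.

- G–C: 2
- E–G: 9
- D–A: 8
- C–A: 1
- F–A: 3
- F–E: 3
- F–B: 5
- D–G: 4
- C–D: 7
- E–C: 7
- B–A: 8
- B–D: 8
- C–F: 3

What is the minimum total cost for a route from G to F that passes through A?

Best G to A: G → C → A costing 3
Shortest A→F: A → F = 3
Total via A: 3 + 3 = 6.

6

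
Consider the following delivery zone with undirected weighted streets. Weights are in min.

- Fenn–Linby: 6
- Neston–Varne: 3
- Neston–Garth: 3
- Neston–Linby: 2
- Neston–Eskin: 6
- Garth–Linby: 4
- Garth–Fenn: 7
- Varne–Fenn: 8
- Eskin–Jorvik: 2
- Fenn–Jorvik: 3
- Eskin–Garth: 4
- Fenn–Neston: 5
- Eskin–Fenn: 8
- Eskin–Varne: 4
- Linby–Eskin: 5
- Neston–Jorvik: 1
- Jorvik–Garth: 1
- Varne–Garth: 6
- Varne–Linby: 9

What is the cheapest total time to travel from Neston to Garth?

Running Dijkstra from Neston:
Neston: 0
Jorvik: 1  (via Neston)
Garth: 2  (via Jorvik)
Shortest route: Neston–Jorvik–Garth = 2 min.

2 min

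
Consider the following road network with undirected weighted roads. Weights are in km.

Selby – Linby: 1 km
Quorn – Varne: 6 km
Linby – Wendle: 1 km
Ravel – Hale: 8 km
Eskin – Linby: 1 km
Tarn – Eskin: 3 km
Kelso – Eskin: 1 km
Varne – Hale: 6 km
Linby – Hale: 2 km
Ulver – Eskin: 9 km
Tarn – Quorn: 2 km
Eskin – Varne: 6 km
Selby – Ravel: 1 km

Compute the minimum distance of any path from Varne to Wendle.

Enumerating some paths:
Varne - Hale - Ravel - Selby - Linby - Wendle: 6+8+1+1+1 = 17
Varne - Hale - Linby - Wendle: 6+2+1 = 9
Varne - Eskin - Linby - Wendle: 6+1+1 = 8
Varne - Quorn - Tarn - Eskin - Linby - Wendle: 6+2+3+1+1 = 13
Cheapest is Varne - Eskin - Linby - Wendle at 8 km.

8 km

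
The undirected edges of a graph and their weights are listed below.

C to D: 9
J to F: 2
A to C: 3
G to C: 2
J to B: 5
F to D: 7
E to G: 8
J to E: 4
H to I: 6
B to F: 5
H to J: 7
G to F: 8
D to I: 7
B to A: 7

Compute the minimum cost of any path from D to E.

Compare a few routes:
D - C - G - E: 9+2+8 = 19
D - F - J - E: 7+2+4 = 13
D - F - B - J - E: 7+5+5+4 = 21
D - F - G - E: 7+8+8 = 23
The minimum is 13 via D - F - J - E.

13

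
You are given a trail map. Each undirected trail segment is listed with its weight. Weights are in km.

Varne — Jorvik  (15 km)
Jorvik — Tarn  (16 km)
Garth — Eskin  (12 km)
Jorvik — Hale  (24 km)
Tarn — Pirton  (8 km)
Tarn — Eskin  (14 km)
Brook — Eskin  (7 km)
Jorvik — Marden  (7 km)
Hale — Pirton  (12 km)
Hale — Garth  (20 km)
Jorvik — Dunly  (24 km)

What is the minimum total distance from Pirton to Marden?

31 km

Shortest distances from Pirton:
Pirton: 0
Tarn: 8  (via Pirton)
Hale: 12  (via Pirton)
Eskin: 22  (via Tarn)
Jorvik: 24  (via Tarn)
Brook: 29  (via Eskin)
Marden: 31  (via Jorvik)
Shortest route: Pirton–Tarn–Jorvik–Marden = 31 km.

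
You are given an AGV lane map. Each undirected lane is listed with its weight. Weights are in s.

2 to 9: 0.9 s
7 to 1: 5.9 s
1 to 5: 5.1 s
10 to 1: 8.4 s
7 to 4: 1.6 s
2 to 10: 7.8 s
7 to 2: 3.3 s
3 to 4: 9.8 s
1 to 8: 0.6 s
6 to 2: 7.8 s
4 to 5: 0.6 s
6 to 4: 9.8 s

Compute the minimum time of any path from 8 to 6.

16.1 s

Settle nodes by increasing distance from 8:
8: 0
1: 0.6  (via 8)
5: 5.7  (via 1)
4: 6.3  (via 5)
7: 6.5  (via 1)
10: 9  (via 1)
2: 9.8  (via 7)
9: 10.7  (via 2)
3: 16.1  (via 4)
6: 16.1  (via 4)
Shortest route: 8 → 1 → 5 → 4 → 6 = 16.1 s.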